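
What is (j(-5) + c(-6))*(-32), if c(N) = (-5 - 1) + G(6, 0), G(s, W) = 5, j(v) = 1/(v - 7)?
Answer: 104/3 ≈ 34.667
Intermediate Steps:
j(v) = 1/(-7 + v)
c(N) = -1 (c(N) = (-5 - 1) + 5 = -6 + 5 = -1)
(j(-5) + c(-6))*(-32) = (1/(-7 - 5) - 1)*(-32) = (1/(-12) - 1)*(-32) = (-1/12 - 1)*(-32) = -13/12*(-32) = 104/3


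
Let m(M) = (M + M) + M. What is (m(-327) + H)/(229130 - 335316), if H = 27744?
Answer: -26763/106186 ≈ -0.25204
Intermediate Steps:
m(M) = 3*M (m(M) = 2*M + M = 3*M)
(m(-327) + H)/(229130 - 335316) = (3*(-327) + 27744)/(229130 - 335316) = (-981 + 27744)/(-106186) = 26763*(-1/106186) = -26763/106186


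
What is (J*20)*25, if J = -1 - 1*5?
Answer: -3000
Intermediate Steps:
J = -6 (J = -1 - 5 = -6)
(J*20)*25 = -6*20*25 = -120*25 = -3000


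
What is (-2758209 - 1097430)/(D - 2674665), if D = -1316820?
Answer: 1285213/1330495 ≈ 0.96597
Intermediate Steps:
(-2758209 - 1097430)/(D - 2674665) = (-2758209 - 1097430)/(-1316820 - 2674665) = -3855639/(-3991485) = -3855639*(-1/3991485) = 1285213/1330495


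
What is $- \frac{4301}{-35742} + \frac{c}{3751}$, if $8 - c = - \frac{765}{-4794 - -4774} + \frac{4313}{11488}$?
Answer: $\frac{3755686103}{33482086176} \approx 0.11217$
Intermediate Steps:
$c = - \frac{351825}{11488}$ ($c = 8 - \left(- \frac{765}{-4794 - -4774} + \frac{4313}{11488}\right) = 8 - \left(- \frac{765}{-4794 + 4774} + 4313 \cdot \frac{1}{11488}\right) = 8 - \left(- \frac{765}{-20} + \frac{4313}{11488}\right) = 8 - \left(\left(-765\right) \left(- \frac{1}{20}\right) + \frac{4313}{11488}\right) = 8 - \left(\frac{153}{4} + \frac{4313}{11488}\right) = 8 - \frac{443729}{11488} = - \frac{351825}{11488} \approx -30.625$)
$- \frac{4301}{-35742} + \frac{c}{3751} = - \frac{4301}{-35742} - \frac{351825}{11488 \cdot 3751} = \left(-4301\right) \left(- \frac{1}{35742}\right) - \frac{351825}{43091488} = \frac{187}{1554} - \frac{351825}{43091488} = \frac{3755686103}{33482086176}$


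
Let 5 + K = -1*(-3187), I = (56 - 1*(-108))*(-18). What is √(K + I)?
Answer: √230 ≈ 15.166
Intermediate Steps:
I = -2952 (I = (56 + 108)*(-18) = 164*(-18) = -2952)
K = 3182 (K = -5 - 1*(-3187) = -5 + 3187 = 3182)
√(K + I) = √(3182 - 2952) = √230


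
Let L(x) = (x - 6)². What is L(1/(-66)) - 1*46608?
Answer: -202866839/4356 ≈ -46572.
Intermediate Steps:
L(x) = (-6 + x)²
L(1/(-66)) - 1*46608 = (-6 + 1/(-66))² - 1*46608 = (-6 - 1/66)² - 46608 = (-397/66)² - 46608 = 157609/4356 - 46608 = -202866839/4356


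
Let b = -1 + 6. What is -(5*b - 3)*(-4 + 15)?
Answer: -242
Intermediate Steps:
b = 5
-(5*b - 3)*(-4 + 15) = -(5*5 - 3)*(-4 + 15) = -(25 - 3)*11 = -22*11 = -1*242 = -242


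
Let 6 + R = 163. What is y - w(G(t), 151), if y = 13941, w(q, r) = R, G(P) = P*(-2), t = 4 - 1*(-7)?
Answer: 13784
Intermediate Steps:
t = 11 (t = 4 + 7 = 11)
G(P) = -2*P
R = 157 (R = -6 + 163 = 157)
w(q, r) = 157
y - w(G(t), 151) = 13941 - 1*157 = 13941 - 157 = 13784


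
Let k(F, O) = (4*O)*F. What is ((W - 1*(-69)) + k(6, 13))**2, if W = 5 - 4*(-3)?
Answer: 158404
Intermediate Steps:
k(F, O) = 4*F*O
W = 17 (W = 5 + 12 = 17)
((W - 1*(-69)) + k(6, 13))**2 = ((17 - 1*(-69)) + 4*6*13)**2 = ((17 + 69) + 312)**2 = (86 + 312)**2 = 398**2 = 158404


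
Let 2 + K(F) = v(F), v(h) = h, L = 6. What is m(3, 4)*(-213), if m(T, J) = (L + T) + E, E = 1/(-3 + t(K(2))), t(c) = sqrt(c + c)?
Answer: -1846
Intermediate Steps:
K(F) = -2 + F
t(c) = sqrt(2)*sqrt(c) (t(c) = sqrt(2*c) = sqrt(2)*sqrt(c))
E = -1/3 (E = 1/(-3 + sqrt(2)*sqrt(-2 + 2)) = 1/(-3 + sqrt(2)*sqrt(0)) = 1/(-3 + sqrt(2)*0) = 1/(-3 + 0) = 1/(-3) = -1/3 ≈ -0.33333)
m(T, J) = 17/3 + T (m(T, J) = (6 + T) - 1/3 = 17/3 + T)
m(3, 4)*(-213) = (17/3 + 3)*(-213) = (26/3)*(-213) = -1846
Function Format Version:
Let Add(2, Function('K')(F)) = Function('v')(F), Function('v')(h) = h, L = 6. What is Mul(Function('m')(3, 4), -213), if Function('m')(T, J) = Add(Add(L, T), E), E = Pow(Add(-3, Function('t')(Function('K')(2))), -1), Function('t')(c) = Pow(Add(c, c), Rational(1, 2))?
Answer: -1846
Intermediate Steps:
Function('K')(F) = Add(-2, F)
Function('t')(c) = Mul(Pow(2, Rational(1, 2)), Pow(c, Rational(1, 2))) (Function('t')(c) = Pow(Mul(2, c), Rational(1, 2)) = Mul(Pow(2, Rational(1, 2)), Pow(c, Rational(1, 2))))
E = Rational(-1, 3) (E = Pow(Add(-3, Mul(Pow(2, Rational(1, 2)), Pow(Add(-2, 2), Rational(1, 2)))), -1) = Pow(Add(-3, Mul(Pow(2, Rational(1, 2)), Pow(0, Rational(1, 2)))), -1) = Pow(Add(-3, Mul(Pow(2, Rational(1, 2)), 0)), -1) = Pow(Add(-3, 0), -1) = Pow(-3, -1) = Rational(-1, 3) ≈ -0.33333)
Function('m')(T, J) = Add(Rational(17, 3), T) (Function('m')(T, J) = Add(Add(6, T), Rational(-1, 3)) = Add(Rational(17, 3), T))
Mul(Function('m')(3, 4), -213) = Mul(Add(Rational(17, 3), 3), -213) = Mul(Rational(26, 3), -213) = -1846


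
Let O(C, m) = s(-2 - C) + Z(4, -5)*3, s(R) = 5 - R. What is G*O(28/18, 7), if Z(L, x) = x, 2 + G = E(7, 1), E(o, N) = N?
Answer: 58/9 ≈ 6.4444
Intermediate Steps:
G = -1 (G = -2 + 1 = -1)
O(C, m) = -8 + C (O(C, m) = (5 - (-2 - C)) - 5*3 = (5 + (2 + C)) - 15 = (7 + C) - 15 = -8 + C)
G*O(28/18, 7) = -(-8 + 28/18) = -(-8 + 28*(1/18)) = -(-8 + 14/9) = -1*(-58/9) = 58/9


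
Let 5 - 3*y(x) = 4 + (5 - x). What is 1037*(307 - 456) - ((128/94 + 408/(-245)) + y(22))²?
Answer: -20491988573261/132595225 ≈ -1.5455e+5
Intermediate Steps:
y(x) = -4/3 + x/3 (y(x) = 5/3 - (4 + (5 - x))/3 = 5/3 - (9 - x)/3 = 5/3 + (-3 + x/3) = -4/3 + x/3)
1037*(307 - 456) - ((128/94 + 408/(-245)) + y(22))² = 1037*(307 - 456) - ((128/94 + 408/(-245)) + (-4/3 + (⅓)*22))² = 1037*(-149) - ((128*(1/94) + 408*(-1/245)) + (-4/3 + 22/3))² = -154513 - ((64/47 - 408/245) + 6)² = -154513 - (-3496/11515 + 6)² = -154513 - (65594/11515)² = -154513 - 1*4302572836/132595225 = -154513 - 4302572836/132595225 = -20491988573261/132595225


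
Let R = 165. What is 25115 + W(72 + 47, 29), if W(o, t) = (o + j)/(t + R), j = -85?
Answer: 2436172/97 ≈ 25115.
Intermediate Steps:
W(o, t) = (-85 + o)/(165 + t) (W(o, t) = (o - 85)/(t + 165) = (-85 + o)/(165 + t))
25115 + W(72 + 47, 29) = 25115 + (-85 + (72 + 47))/(165 + 29) = 25115 + (-85 + 119)/194 = 25115 + (1/194)*34 = 25115 + 17/97 = 2436172/97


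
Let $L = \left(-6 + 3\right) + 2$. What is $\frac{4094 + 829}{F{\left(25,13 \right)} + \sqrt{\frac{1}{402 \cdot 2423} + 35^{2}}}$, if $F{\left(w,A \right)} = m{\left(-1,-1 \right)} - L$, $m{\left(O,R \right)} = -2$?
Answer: $\frac{4795228458}{1192232305} + \frac{4923 \sqrt{1162237873366146}}{1192232305} \approx 144.79$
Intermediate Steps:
$L = -1$ ($L = -3 + 2 = -1$)
$F{\left(w,A \right)} = -1$ ($F{\left(w,A \right)} = -2 - -1 = -2 + 1 = -1$)
$\frac{4094 + 829}{F{\left(25,13 \right)} + \sqrt{\frac{1}{402 \cdot 2423} + 35^{2}}} = \frac{4094 + 829}{-1 + \sqrt{\frac{1}{402 \cdot 2423} + 35^{2}}} = \frac{4923}{-1 + \sqrt{\frac{1}{402} \cdot \frac{1}{2423} + 1225}} = \frac{4923}{-1 + \sqrt{\frac{1}{974046} + 1225}} = \frac{4923}{-1 + \sqrt{\frac{1193206351}{974046}}} = \frac{4923}{-1 + \frac{\sqrt{1162237873366146}}{974046}}$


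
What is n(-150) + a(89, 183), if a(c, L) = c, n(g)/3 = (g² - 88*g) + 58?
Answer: 107363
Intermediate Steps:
n(g) = 174 - 264*g + 3*g² (n(g) = 3*((g² - 88*g) + 58) = 3*(58 + g² - 88*g) = 174 - 264*g + 3*g²)
n(-150) + a(89, 183) = (174 - 264*(-150) + 3*(-150)²) + 89 = (174 + 39600 + 3*22500) + 89 = (174 + 39600 + 67500) + 89 = 107274 + 89 = 107363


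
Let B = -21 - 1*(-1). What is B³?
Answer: -8000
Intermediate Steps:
B = -20 (B = -21 + 1 = -20)
B³ = (-20)³ = -8000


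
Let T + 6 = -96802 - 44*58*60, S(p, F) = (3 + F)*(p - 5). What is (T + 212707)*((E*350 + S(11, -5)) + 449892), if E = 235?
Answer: -19806410730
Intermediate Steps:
S(p, F) = (-5 + p)*(3 + F) (S(p, F) = (3 + F)*(-5 + p) = (-5 + p)*(3 + F))
T = -249928 (T = -6 + (-96802 - 44*58*60) = -6 + (-96802 - 2552*60) = -6 + (-96802 - 153120) = -6 - 249922 = -249928)
(T + 212707)*((E*350 + S(11, -5)) + 449892) = (-249928 + 212707)*((235*350 + (-15 - 5*(-5) + 3*11 - 5*11)) + 449892) = -37221*((82250 + (-15 + 25 + 33 - 55)) + 449892) = -37221*((82250 - 12) + 449892) = -37221*(82238 + 449892) = -37221*532130 = -19806410730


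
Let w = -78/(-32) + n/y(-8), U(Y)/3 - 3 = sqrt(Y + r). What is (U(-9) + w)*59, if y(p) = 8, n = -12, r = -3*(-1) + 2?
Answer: 9381/16 + 354*I ≈ 586.31 + 354.0*I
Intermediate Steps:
r = 5 (r = 3 + 2 = 5)
U(Y) = 9 + 3*sqrt(5 + Y) (U(Y) = 9 + 3*sqrt(Y + 5) = 9 + 3*sqrt(5 + Y))
w = 15/16 (w = -78/(-32) - 12/8 = -78*(-1/32) - 12*1/8 = 39/16 - 3/2 = 15/16 ≈ 0.93750)
(U(-9) + w)*59 = ((9 + 3*sqrt(5 - 9)) + 15/16)*59 = ((9 + 3*sqrt(-4)) + 15/16)*59 = ((9 + 3*(2*I)) + 15/16)*59 = ((9 + 6*I) + 15/16)*59 = (159/16 + 6*I)*59 = 9381/16 + 354*I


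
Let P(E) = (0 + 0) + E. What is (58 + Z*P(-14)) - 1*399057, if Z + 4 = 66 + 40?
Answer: -400427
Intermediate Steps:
Z = 102 (Z = -4 + (66 + 40) = -4 + 106 = 102)
P(E) = E (P(E) = 0 + E = E)
(58 + Z*P(-14)) - 1*399057 = (58 + 102*(-14)) - 1*399057 = (58 - 1428) - 399057 = -1370 - 399057 = -400427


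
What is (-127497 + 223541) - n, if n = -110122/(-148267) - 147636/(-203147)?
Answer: 413257237034030/4302856607 ≈ 96043.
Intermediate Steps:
n = 6322928678/4302856607 (n = -110122*(-1/148267) - 147636*(-1/203147) = 110122/148267 + 147636/203147 = 6322928678/4302856607 ≈ 1.4695)
(-127497 + 223541) - n = (-127497 + 223541) - 1*6322928678/4302856607 = 96044 - 6322928678/4302856607 = 413257237034030/4302856607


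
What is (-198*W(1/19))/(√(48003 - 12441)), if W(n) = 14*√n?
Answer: -462*√675678/112613 ≈ -3.3723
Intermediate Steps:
(-198*W(1/19))/(√(48003 - 12441)) = (-2772*√(1/19))/(√(48003 - 12441)) = (-2772*√(1/19))/(√35562) = (-2772*√19/19)*(√35562/35562) = -462*√675678/112613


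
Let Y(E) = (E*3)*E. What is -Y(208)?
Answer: -129792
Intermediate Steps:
Y(E) = 3*E² (Y(E) = (3*E)*E = 3*E²)
-Y(208) = -3*208² = -3*43264 = -1*129792 = -129792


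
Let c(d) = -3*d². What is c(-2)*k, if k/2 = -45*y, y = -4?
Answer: -4320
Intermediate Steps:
k = 360 (k = 2*(-45*(-4)) = 2*180 = 360)
c(-2)*k = -3*(-2)²*360 = -3*4*360 = -12*360 = -4320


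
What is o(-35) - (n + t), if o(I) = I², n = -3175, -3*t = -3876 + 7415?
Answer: 16739/3 ≈ 5579.7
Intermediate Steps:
t = -3539/3 (t = -(-3876 + 7415)/3 = -⅓*3539 = -3539/3 ≈ -1179.7)
o(-35) - (n + t) = (-35)² - (-3175 - 3539/3) = 1225 - 1*(-13064/3) = 1225 + 13064/3 = 16739/3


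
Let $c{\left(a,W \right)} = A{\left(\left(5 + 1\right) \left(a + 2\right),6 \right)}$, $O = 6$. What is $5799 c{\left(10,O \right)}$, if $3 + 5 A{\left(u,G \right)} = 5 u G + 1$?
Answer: $\frac{12514242}{5} \approx 2.5028 \cdot 10^{6}$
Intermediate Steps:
$A{\left(u,G \right)} = - \frac{2}{5} + G u$ ($A{\left(u,G \right)} = - \frac{3}{5} + \frac{5 u G + 1}{5} = - \frac{3}{5} + \frac{5 G u + 1}{5} = - \frac{3}{5} + \frac{1 + 5 G u}{5} = - \frac{3}{5} + \left(\frac{1}{5} + G u\right) = - \frac{2}{5} + G u$)
$c{\left(a,W \right)} = \frac{358}{5} + 36 a$ ($c{\left(a,W \right)} = - \frac{2}{5} + 6 \left(5 + 1\right) \left(a + 2\right) = - \frac{2}{5} + 6 \cdot 6 \left(2 + a\right) = - \frac{2}{5} + 6 \left(12 + 6 a\right) = - \frac{2}{5} + \left(72 + 36 a\right) = \frac{358}{5} + 36 a$)
$5799 c{\left(10,O \right)} = 5799 \left(\frac{358}{5} + 36 \cdot 10\right) = 5799 \left(\frac{358}{5} + 360\right) = 5799 \cdot \frac{2158}{5} = \frac{12514242}{5}$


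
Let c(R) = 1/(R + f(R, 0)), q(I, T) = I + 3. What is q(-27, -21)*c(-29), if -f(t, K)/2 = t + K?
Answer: -24/29 ≈ -0.82759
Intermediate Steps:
f(t, K) = -2*K - 2*t (f(t, K) = -2*(t + K) = -2*(K + t) = -2*K - 2*t)
q(I, T) = 3 + I
c(R) = -1/R (c(R) = 1/(R + (-2*0 - 2*R)) = 1/(R + (0 - 2*R)) = 1/(R - 2*R) = 1/(-R) = -1/R)
q(-27, -21)*c(-29) = (3 - 27)*(-1/(-29)) = -(-24)*(-1)/29 = -24*1/29 = -24/29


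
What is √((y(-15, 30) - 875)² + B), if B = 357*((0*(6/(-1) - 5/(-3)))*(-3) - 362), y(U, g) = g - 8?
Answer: 5*√23935 ≈ 773.55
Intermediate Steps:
y(U, g) = -8 + g
B = -129234 (B = 357*((0*(6*(-1) - 5*(-⅓)))*(-3) - 362) = 357*((0*(-6 + 5/3))*(-3) - 362) = 357*((0*(-13/3))*(-3) - 362) = 357*(0*(-3) - 362) = 357*(0 - 362) = 357*(-362) = -129234)
√((y(-15, 30) - 875)² + B) = √(((-8 + 30) - 875)² - 129234) = √((22 - 875)² - 129234) = √((-853)² - 129234) = √(727609 - 129234) = √598375 = 5*√23935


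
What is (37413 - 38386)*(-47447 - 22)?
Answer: 46187337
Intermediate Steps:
(37413 - 38386)*(-47447 - 22) = -973*(-47469) = 46187337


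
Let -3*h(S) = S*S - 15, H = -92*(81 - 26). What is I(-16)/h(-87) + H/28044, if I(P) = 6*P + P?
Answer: -1200019/8826849 ≈ -0.13595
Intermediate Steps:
H = -5060 (H = -92*55 = -5060)
h(S) = 5 - S²/3 (h(S) = -(S*S - 15)/3 = -(S² - 15)/3 = -(-15 + S²)/3 = 5 - S²/3)
I(P) = 7*P
I(-16)/h(-87) + H/28044 = (7*(-16))/(5 - ⅓*(-87)²) - 5060/28044 = -112/(5 - ⅓*7569) - 5060*1/28044 = -112/(5 - 2523) - 1265/7011 = -112/(-2518) - 1265/7011 = -112*(-1/2518) - 1265/7011 = 56/1259 - 1265/7011 = -1200019/8826849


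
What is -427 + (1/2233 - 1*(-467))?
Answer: 89321/2233 ≈ 40.000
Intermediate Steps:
-427 + (1/2233 - 1*(-467)) = -427 + (1/2233 + 467) = -427 + 1042812/2233 = 89321/2233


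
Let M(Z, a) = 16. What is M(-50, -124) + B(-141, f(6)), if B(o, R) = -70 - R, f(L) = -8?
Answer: -46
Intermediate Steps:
M(-50, -124) + B(-141, f(6)) = 16 + (-70 - 1*(-8)) = 16 + (-70 + 8) = 16 - 62 = -46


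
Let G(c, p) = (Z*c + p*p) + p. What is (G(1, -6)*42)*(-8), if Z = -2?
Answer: -9408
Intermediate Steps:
G(c, p) = p + p² - 2*c (G(c, p) = (-2*c + p*p) + p = (-2*c + p²) + p = (p² - 2*c) + p = p + p² - 2*c)
(G(1, -6)*42)*(-8) = ((-6 + (-6)² - 2*1)*42)*(-8) = ((-6 + 36 - 2)*42)*(-8) = (28*42)*(-8) = 1176*(-8) = -9408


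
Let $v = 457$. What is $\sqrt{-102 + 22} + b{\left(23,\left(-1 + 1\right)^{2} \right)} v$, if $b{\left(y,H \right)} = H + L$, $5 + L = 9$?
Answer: $1828 + 4 i \sqrt{5} \approx 1828.0 + 8.9443 i$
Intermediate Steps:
$L = 4$ ($L = -5 + 9 = 4$)
$b{\left(y,H \right)} = 4 + H$ ($b{\left(y,H \right)} = H + 4 = 4 + H$)
$\sqrt{-102 + 22} + b{\left(23,\left(-1 + 1\right)^{2} \right)} v = \sqrt{-102 + 22} + \left(4 + \left(-1 + 1\right)^{2}\right) 457 = \sqrt{-80} + \left(4 + 0^{2}\right) 457 = 4 i \sqrt{5} + \left(4 + 0\right) 457 = 4 i \sqrt{5} + 4 \cdot 457 = 4 i \sqrt{5} + 1828 = 1828 + 4 i \sqrt{5}$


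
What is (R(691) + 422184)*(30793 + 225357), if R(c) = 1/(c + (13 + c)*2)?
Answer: 226990964184550/2099 ≈ 1.0814e+11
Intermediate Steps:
R(c) = 1/(26 + 3*c) (R(c) = 1/(c + (26 + 2*c)) = 1/(26 + 3*c))
(R(691) + 422184)*(30793 + 225357) = (1/(26 + 3*691) + 422184)*(30793 + 225357) = (1/(26 + 2073) + 422184)*256150 = (1/2099 + 422184)*256150 = (886164217/2099)*256150 = 226990964184550/2099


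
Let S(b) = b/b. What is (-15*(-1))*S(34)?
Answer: 15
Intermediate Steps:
S(b) = 1
(-15*(-1))*S(34) = -15*(-1)*1 = 15*1 = 15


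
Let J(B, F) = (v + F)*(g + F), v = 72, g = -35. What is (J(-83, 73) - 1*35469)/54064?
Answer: -29959/54064 ≈ -0.55414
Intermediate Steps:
J(B, F) = (-35 + F)*(72 + F) (J(B, F) = (72 + F)*(-35 + F) = (-35 + F)*(72 + F))
(J(-83, 73) - 1*35469)/54064 = ((-2520 + 73² + 37*73) - 1*35469)/54064 = ((-2520 + 5329 + 2701) - 35469)*(1/54064) = (5510 - 35469)*(1/54064) = -29959*1/54064 = -29959/54064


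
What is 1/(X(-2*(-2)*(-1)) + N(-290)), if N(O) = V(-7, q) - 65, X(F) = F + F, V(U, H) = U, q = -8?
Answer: -1/80 ≈ -0.012500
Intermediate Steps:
X(F) = 2*F
N(O) = -72 (N(O) = -7 - 65 = -72)
1/(X(-2*(-2)*(-1)) + N(-290)) = 1/(2*(-2*(-2)*(-1)) - 72) = 1/(2*(4*(-1)) - 72) = 1/(2*(-4) - 72) = 1/(-8 - 72) = 1/(-80) = -1/80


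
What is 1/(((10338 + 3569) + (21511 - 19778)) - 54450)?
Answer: -1/38810 ≈ -2.5767e-5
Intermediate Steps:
1/(((10338 + 3569) + (21511 - 19778)) - 54450) = 1/((13907 + 1733) - 54450) = 1/(15640 - 54450) = 1/(-38810) = -1/38810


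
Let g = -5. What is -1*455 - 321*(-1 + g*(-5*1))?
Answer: -8159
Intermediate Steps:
-1*455 - 321*(-1 + g*(-5*1)) = -1*455 - 321*(-1 - (-25)) = -455 - 321*(-1 - 5*(-5)) = -455 - 321*(-1 + 25) = -455 - 321*24 = -455 - 7704 = -8159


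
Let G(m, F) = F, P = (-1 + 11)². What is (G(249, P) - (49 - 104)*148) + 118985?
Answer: 127225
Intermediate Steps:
P = 100 (P = 10² = 100)
(G(249, P) - (49 - 104)*148) + 118985 = (100 - (49 - 104)*148) + 118985 = (100 - (-55)*148) + 118985 = (100 - 1*(-8140)) + 118985 = (100 + 8140) + 118985 = 8240 + 118985 = 127225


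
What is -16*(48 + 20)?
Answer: -1088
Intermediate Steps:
-16*(48 + 20) = -16*68 = -1088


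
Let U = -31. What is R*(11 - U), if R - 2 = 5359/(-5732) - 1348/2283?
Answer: 43476853/2181026 ≈ 19.934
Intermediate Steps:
R = 6210979/13086156 (R = 2 + (5359/(-5732) - 1348/2283) = 2 + (5359*(-1/5732) - 1348*1/2283) = 2 + (-5359/5732 - 1348/2283) = 2 - 19961333/13086156 = 6210979/13086156 ≈ 0.47462)
R*(11 - U) = 6210979*(11 - 1*(-31))/13086156 = 6210979*(11 + 31)/13086156 = (6210979/13086156)*42 = 43476853/2181026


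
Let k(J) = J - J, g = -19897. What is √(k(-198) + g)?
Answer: I*√19897 ≈ 141.06*I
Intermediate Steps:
k(J) = 0
√(k(-198) + g) = √(0 - 19897) = √(-19897) = I*√19897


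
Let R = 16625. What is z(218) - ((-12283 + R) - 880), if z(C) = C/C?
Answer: -3461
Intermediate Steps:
z(C) = 1
z(218) - ((-12283 + R) - 880) = 1 - ((-12283 + 16625) - 880) = 1 - (4342 - 880) = 1 - 1*3462 = 1 - 3462 = -3461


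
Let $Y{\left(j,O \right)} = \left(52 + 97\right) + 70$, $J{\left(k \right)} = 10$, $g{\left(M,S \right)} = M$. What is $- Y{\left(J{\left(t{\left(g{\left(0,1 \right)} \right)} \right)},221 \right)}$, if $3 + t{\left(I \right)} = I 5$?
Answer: $-219$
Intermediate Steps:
$t{\left(I \right)} = -3 + 5 I$ ($t{\left(I \right)} = -3 + I 5 = -3 + 5 I$)
$Y{\left(j,O \right)} = 219$ ($Y{\left(j,O \right)} = 149 + 70 = 219$)
$- Y{\left(J{\left(t{\left(g{\left(0,1 \right)} \right)} \right)},221 \right)} = \left(-1\right) 219 = -219$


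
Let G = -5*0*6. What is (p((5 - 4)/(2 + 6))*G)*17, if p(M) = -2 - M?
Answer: 0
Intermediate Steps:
G = 0 (G = 0*6 = 0)
(p((5 - 4)/(2 + 6))*G)*17 = ((-2 - (5 - 4)/(2 + 6))*0)*17 = ((-2 - 1/8)*0)*17 = ((-2 - 1*⅛)*0)*17 = ((-2 - ⅛)*0)*17 = -17/8*0*17 = 0*17 = 0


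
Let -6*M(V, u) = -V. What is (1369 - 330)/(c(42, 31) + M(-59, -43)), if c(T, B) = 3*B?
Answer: 6234/499 ≈ 12.493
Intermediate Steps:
M(V, u) = V/6 (M(V, u) = -(-1)*V/6 = V/6)
(1369 - 330)/(c(42, 31) + M(-59, -43)) = (1369 - 330)/(3*31 + (1/6)*(-59)) = 1039/(93 - 59/6) = 1039/(499/6) = 1039*(6/499) = 6234/499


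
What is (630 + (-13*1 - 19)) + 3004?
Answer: 3602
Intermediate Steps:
(630 + (-13*1 - 19)) + 3004 = (630 + (-13 - 19)) + 3004 = (630 - 32) + 3004 = 598 + 3004 = 3602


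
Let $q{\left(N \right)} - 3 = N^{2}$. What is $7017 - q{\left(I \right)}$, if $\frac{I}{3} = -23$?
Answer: $2253$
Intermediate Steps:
$I = -69$ ($I = 3 \left(-23\right) = -69$)
$q{\left(N \right)} = 3 + N^{2}$
$7017 - q{\left(I \right)} = 7017 - \left(3 + \left(-69\right)^{2}\right) = 7017 - \left(3 + 4761\right) = 7017 - 4764 = 2253$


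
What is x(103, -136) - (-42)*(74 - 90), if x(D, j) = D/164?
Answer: -110105/164 ≈ -671.37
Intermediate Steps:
x(D, j) = D/164 (x(D, j) = D*(1/164) = D/164)
x(103, -136) - (-42)*(74 - 90) = (1/164)*103 - (-42)*(74 - 90) = 103/164 - (-42)*(-16) = 103/164 - 1*672 = 103/164 - 672 = -110105/164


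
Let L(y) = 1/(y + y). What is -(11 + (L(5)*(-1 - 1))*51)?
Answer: -⅘ ≈ -0.80000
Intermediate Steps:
L(y) = 1/(2*y)
-(11 + (L(5)*(-1 - 1))*51) = -(11 + (((½)/5)*(-1 - 1))*51) = -(11 + (((½)*(⅕))*(-2))*51) = -(11 + ((⅒)*(-2))*51) = -(11 - ⅕*51) = -(11 - 51/5) = -1*⅘ = -⅘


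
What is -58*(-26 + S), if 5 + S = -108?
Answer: 8062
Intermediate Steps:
S = -113 (S = -5 - 108 = -113)
-58*(-26 + S) = -58*(-26 - 113) = -58*(-139) = 8062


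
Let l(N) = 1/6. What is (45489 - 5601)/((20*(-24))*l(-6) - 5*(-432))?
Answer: 2493/130 ≈ 19.177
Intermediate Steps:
l(N) = 1/6 (l(N) = 1*(1/6) = 1/6)
(45489 - 5601)/((20*(-24))*l(-6) - 5*(-432)) = (45489 - 5601)/((20*(-24))*(1/6) - 5*(-432)) = 39888/(-480*1/6 + 2160) = 39888/(-80 + 2160) = 39888/2080 = 39888*(1/2080) = 2493/130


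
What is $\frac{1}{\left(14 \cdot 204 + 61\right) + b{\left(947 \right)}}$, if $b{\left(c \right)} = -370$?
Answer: $\frac{1}{2547} \approx 0.00039262$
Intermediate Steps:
$\frac{1}{\left(14 \cdot 204 + 61\right) + b{\left(947 \right)}} = \frac{1}{\left(14 \cdot 204 + 61\right) - 370} = \frac{1}{\left(2856 + 61\right) - 370} = \frac{1}{2917 - 370} = \frac{1}{2547}$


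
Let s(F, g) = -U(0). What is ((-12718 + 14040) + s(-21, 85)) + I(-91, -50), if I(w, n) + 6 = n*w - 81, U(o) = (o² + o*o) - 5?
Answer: 5790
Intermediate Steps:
U(o) = -5 + 2*o² (U(o) = (o² + o²) - 5 = 2*o² - 5 = -5 + 2*o²)
s(F, g) = 5 (s(F, g) = -(-5 + 2*0²) = -(-5 + 2*0) = -(-5 + 0) = -1*(-5) = 5)
I(w, n) = -87 + n*w (I(w, n) = -6 + (n*w - 81) = -6 + (-81 + n*w) = -87 + n*w)
((-12718 + 14040) + s(-21, 85)) + I(-91, -50) = ((-12718 + 14040) + 5) + (-87 - 50*(-91)) = (1322 + 5) + (-87 + 4550) = 1327 + 4463 = 5790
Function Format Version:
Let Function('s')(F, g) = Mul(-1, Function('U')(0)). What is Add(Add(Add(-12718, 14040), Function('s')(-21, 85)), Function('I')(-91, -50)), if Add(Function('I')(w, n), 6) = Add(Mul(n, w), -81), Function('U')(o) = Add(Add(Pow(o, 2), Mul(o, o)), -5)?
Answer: 5790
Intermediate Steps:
Function('U')(o) = Add(-5, Mul(2, Pow(o, 2))) (Function('U')(o) = Add(Add(Pow(o, 2), Pow(o, 2)), -5) = Add(Mul(2, Pow(o, 2)), -5) = Add(-5, Mul(2, Pow(o, 2))))
Function('s')(F, g) = 5 (Function('s')(F, g) = Mul(-1, Add(-5, Mul(2, Pow(0, 2)))) = Mul(-1, Add(-5, Mul(2, 0))) = Mul(-1, Add(-5, 0)) = Mul(-1, -5) = 5)
Function('I')(w, n) = Add(-87, Mul(n, w)) (Function('I')(w, n) = Add(-6, Add(Mul(n, w), -81)) = Add(-6, Add(-81, Mul(n, w))) = Add(-87, Mul(n, w)))
Add(Add(Add(-12718, 14040), Function('s')(-21, 85)), Function('I')(-91, -50)) = Add(Add(Add(-12718, 14040), 5), Add(-87, Mul(-50, -91))) = Add(Add(1322, 5), Add(-87, 4550)) = Add(1327, 4463) = 5790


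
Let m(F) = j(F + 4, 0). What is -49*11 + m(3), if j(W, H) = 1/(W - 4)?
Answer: -1616/3 ≈ -538.67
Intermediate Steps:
j(W, H) = 1/(-4 + W)
m(F) = 1/F (m(F) = 1/(-4 + (F + 4)) = 1/(-4 + (4 + F)) = 1/F)
-49*11 + m(3) = -49*11 + 1/3 = -539 + ⅓ = -1616/3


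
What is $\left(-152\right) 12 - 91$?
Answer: $-1915$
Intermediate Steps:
$\left(-152\right) 12 - 91 = -1824 - 91 = -1915$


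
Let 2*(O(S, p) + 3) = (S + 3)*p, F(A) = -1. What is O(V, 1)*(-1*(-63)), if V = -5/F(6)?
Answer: 63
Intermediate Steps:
V = 5 (V = -5/(-1) = -5*(-1) = 5)
O(S, p) = -3 + p*(3 + S)/2 (O(S, p) = -3 + ((S + 3)*p)/2 = -3 + ((3 + S)*p)/2 = -3 + (p*(3 + S))/2 = -3 + p*(3 + S)/2)
O(V, 1)*(-1*(-63)) = (-3 + (3/2)*1 + (½)*5*1)*(-1*(-63)) = (-3 + 3/2 + 5/2)*63 = 1*63 = 63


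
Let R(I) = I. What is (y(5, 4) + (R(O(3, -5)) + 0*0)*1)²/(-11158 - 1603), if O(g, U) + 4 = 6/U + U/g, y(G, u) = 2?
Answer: -5329/2871225 ≈ -0.0018560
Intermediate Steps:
O(g, U) = -4 + 6/U + U/g (O(g, U) = -4 + (6/U + U/g) = -4 + 6/U + U/g)
(y(5, 4) + (R(O(3, -5)) + 0*0)*1)²/(-11158 - 1603) = (2 + ((-4 + 6/(-5) - 5/3) + 0*0)*1)²/(-11158 - 1603) = (2 + ((-4 + 6*(-⅕) - 5*⅓) + 0)*1)²/(-12761) = -(2 + ((-4 - 6/5 - 5/3) + 0)*1)²/12761 = -(2 + (-103/15 + 0)*1)²/12761 = -(2 - 103/15*1)²/12761 = -(2 - 103/15)²/12761 = -(-73/15)²/12761 = -1/12761*5329/225 = -5329/2871225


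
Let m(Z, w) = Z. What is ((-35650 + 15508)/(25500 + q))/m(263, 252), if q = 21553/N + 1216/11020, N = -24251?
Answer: -70827228090/23581983192053 ≈ -0.0030034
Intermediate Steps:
q = -2737169/3516395 (q = 21553/(-24251) + 1216/11020 = 21553*(-1/24251) + 1216*(1/11020) = -21553/24251 + 16/145 = -2737169/3516395 ≈ -0.77840)
((-35650 + 15508)/(25500 + q))/m(263, 252) = ((-35650 + 15508)/(25500 - 2737169/3516395))/263 = -20142/89665335331/3516395*(1/263) = -20142*3516395/89665335331*(1/263) = -70827228090/89665335331*1/263 = -70827228090/23581983192053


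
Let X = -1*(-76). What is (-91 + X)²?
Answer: 225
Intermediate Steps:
X = 76
(-91 + X)² = (-91 + 76)² = (-15)² = 225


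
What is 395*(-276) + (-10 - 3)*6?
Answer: -109098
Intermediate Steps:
395*(-276) + (-10 - 3)*6 = -109020 - 13*6 = -109020 - 78 = -109098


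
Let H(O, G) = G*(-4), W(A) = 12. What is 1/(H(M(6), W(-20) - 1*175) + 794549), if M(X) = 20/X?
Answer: 1/795201 ≈ 1.2575e-6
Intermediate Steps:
H(O, G) = -4*G
1/(H(M(6), W(-20) - 1*175) + 794549) = 1/(-4*(12 - 1*175) + 794549) = 1/(-4*(12 - 175) + 794549) = 1/(-4*(-163) + 794549) = 1/(652 + 794549) = 1/795201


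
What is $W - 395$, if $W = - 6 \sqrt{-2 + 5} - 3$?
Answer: $-398 - 6 \sqrt{3} \approx -408.39$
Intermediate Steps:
$W = -3 - 6 \sqrt{3}$ ($W = - 6 \sqrt{3} - 3 = -3 - 6 \sqrt{3} \approx -13.392$)
$W - 395 = \left(-3 - 6 \sqrt{3}\right) - 395 = -398 - 6 \sqrt{3}$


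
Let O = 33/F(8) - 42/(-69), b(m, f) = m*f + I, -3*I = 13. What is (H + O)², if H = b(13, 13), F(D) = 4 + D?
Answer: 2150640625/76176 ≈ 28233.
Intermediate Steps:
I = -13/3 (I = -⅓*13 = -13/3 ≈ -4.3333)
b(m, f) = -13/3 + f*m (b(m, f) = m*f - 13/3 = f*m - 13/3 = -13/3 + f*m)
H = 494/3 (H = -13/3 + 13*13 = -13/3 + 169 = 494/3 ≈ 164.67)
O = 309/92 (O = 33/(4 + 8) - 42/(-69) = 33/12 - 42*(-1/69) = 33*(1/12) + 14/23 = 11/4 + 14/23 = 309/92 ≈ 3.3587)
(H + O)² = (494/3 + 309/92)² = (46375/276)² = 2150640625/76176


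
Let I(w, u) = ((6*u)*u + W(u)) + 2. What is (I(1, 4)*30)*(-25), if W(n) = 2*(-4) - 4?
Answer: -64500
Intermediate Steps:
W(n) = -12 (W(n) = -8 - 4 = -12)
I(w, u) = -10 + 6*u**2 (I(w, u) = ((6*u)*u - 12) + 2 = (6*u**2 - 12) + 2 = (-12 + 6*u**2) + 2 = -10 + 6*u**2)
(I(1, 4)*30)*(-25) = ((-10 + 6*4**2)*30)*(-25) = ((-10 + 6*16)*30)*(-25) = ((-10 + 96)*30)*(-25) = (86*30)*(-25) = 2580*(-25) = -64500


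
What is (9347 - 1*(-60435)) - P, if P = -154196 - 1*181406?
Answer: 405384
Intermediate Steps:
P = -335602 (P = -154196 - 181406 = -335602)
(9347 - 1*(-60435)) - P = (9347 - 1*(-60435)) - 1*(-335602) = (9347 + 60435) + 335602 = 69782 + 335602 = 405384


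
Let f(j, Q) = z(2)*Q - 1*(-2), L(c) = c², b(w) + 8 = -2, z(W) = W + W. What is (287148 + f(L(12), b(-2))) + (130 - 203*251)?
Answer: 236287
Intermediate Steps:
z(W) = 2*W
b(w) = -10 (b(w) = -8 - 2 = -10)
f(j, Q) = 2 + 4*Q (f(j, Q) = (2*2)*Q - 1*(-2) = 4*Q + 2 = 2 + 4*Q)
(287148 + f(L(12), b(-2))) + (130 - 203*251) = (287148 + (2 + 4*(-10))) + (130 - 203*251) = (287148 + (2 - 40)) + (130 - 50953) = (287148 - 38) - 50823 = 287110 - 50823 = 236287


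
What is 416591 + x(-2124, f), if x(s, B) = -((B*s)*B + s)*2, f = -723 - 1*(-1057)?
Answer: 474310727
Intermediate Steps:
f = 334 (f = -723 + 1057 = 334)
x(s, B) = -2*s - 2*s*B² (x(s, B) = -(s*B² + s)*2 = -(s + s*B²)*2 = (-s - s*B²)*2 = -2*s - 2*s*B²)
416591 + x(-2124, f) = 416591 - 2*(-2124)*(1 + 334²) = 416591 - 2*(-2124)*(1 + 111556) = 416591 - 2*(-2124)*111557 = 416591 + 473894136 = 474310727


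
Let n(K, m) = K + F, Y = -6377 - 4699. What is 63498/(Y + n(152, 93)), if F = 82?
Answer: -10583/1807 ≈ -5.8567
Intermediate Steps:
Y = -11076
n(K, m) = 82 + K (n(K, m) = K + 82 = 82 + K)
63498/(Y + n(152, 93)) = 63498/(-11076 + (82 + 152)) = 63498/(-11076 + 234) = 63498/(-10842) = 63498*(-1/10842) = -10583/1807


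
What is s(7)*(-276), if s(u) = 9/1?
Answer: -2484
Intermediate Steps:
s(u) = 9 (s(u) = 9*1 = 9)
s(7)*(-276) = 9*(-276) = -2484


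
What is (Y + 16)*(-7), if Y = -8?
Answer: -56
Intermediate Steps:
(Y + 16)*(-7) = (-8 + 16)*(-7) = 8*(-7) = -56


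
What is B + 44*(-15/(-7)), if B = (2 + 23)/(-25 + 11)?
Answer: 185/2 ≈ 92.500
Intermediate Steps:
B = -25/14 (B = 25/(-14) = 25*(-1/14) = -25/14 ≈ -1.7857)
B + 44*(-15/(-7)) = -25/14 + 44*(-15/(-7)) = -25/14 + 44*(-15*(-1/7)) = -25/14 + 44*(15/7) = -25/14 + 660/7 = 185/2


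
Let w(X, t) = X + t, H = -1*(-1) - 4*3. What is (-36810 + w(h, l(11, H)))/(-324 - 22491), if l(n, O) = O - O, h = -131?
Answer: 36941/22815 ≈ 1.6192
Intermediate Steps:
H = -11 (H = 1 - 12 = -11)
l(n, O) = 0
(-36810 + w(h, l(11, H)))/(-324 - 22491) = (-36810 + (-131 + 0))/(-324 - 22491) = (-36810 - 131)/(-22815) = -36941*(-1/22815) = 36941/22815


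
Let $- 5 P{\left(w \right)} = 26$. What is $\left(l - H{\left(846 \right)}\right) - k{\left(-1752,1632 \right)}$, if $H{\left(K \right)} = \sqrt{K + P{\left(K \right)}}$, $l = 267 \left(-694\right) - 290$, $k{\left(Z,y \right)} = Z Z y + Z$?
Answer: $-5009614364 - \frac{2 \sqrt{5255}}{5} \approx -5.0096 \cdot 10^{9}$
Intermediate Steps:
$k{\left(Z,y \right)} = Z + y Z^{2}$ ($k{\left(Z,y \right)} = Z^{2} y + Z = y Z^{2} + Z = Z + y Z^{2}$)
$P{\left(w \right)} = - \frac{26}{5}$ ($P{\left(w \right)} = \left(- \frac{1}{5}\right) 26 = - \frac{26}{5}$)
$l = -185588$ ($l = -185298 - 290 = -185588$)
$H{\left(K \right)} = \sqrt{- \frac{26}{5} + K}$ ($H{\left(K \right)} = \sqrt{K - \frac{26}{5}} = \sqrt{- \frac{26}{5} + K}$)
$\left(l - H{\left(846 \right)}\right) - k{\left(-1752,1632 \right)} = \left(-185588 - \frac{\sqrt{-130 + 25 \cdot 846}}{5}\right) - - 1752 \left(1 - 2859264\right) = \left(-185588 - \frac{\sqrt{-130 + 21150}}{5}\right) - - 1752 \left(1 - 2859264\right) = \left(-185588 - \frac{\sqrt{21020}}{5}\right) - \left(-1752\right) \left(-2859263\right) = \left(-185588 - \frac{2 \sqrt{5255}}{5}\right) - 5009428776 = -5009614364 - \frac{2 \sqrt{5255}}{5}$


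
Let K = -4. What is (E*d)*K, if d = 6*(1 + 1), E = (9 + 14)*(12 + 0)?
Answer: -13248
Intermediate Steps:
E = 276 (E = 23*12 = 276)
d = 12 (d = 6*2 = 12)
(E*d)*K = (276*12)*(-4) = 3312*(-4) = -13248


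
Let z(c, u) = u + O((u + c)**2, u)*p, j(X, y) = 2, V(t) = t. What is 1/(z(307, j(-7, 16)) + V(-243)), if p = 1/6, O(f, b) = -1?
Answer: -6/1447 ≈ -0.0041465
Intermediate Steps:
p = 1/6 ≈ 0.16667
z(c, u) = -1/6 + u (z(c, u) = u - 1*1/6 = u - 1/6 = -1/6 + u)
1/(z(307, j(-7, 16)) + V(-243)) = 1/((-1/6 + 2) - 243) = 1/(11/6 - 243) = 1/(-1447/6) = -6/1447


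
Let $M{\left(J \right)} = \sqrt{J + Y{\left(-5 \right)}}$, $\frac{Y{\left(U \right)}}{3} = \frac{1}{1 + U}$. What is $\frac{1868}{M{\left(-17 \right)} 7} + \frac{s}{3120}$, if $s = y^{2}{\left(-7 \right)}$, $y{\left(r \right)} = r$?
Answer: $\frac{49}{3120} - \frac{3736 i \sqrt{71}}{497} \approx 0.015705 - 63.34 i$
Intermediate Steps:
$Y{\left(U \right)} = \frac{3}{1 + U}$
$M{\left(J \right)} = \sqrt{- \frac{3}{4} + J}$ ($M{\left(J \right)} = \sqrt{J + \frac{3}{1 - 5}} = \sqrt{J + \frac{3}{-4}} = \sqrt{J + 3 \left(- \frac{1}{4}\right)} = \sqrt{J - \frac{3}{4}} = \sqrt{- \frac{3}{4} + J}$)
$s = 49$ ($s = \left(-7\right)^{2} = 49$)
$\frac{1868}{M{\left(-17 \right)} 7} + \frac{s}{3120} = \frac{1868}{\frac{\sqrt{-3 + 4 \left(-17\right)}}{2} \cdot 7} + \frac{49}{3120} = \frac{1868}{\frac{\sqrt{-3 - 68}}{2} \cdot 7} + 49 \cdot \frac{1}{3120} = \frac{1868}{\frac{\sqrt{-71}}{2} \cdot 7} + \frac{49}{3120} = \frac{1868}{\frac{i \sqrt{71}}{2} \cdot 7} + \frac{49}{3120} = \frac{1868}{\frac{7}{2} i \sqrt{71}} + \frac{49}{3120} = 1868 \left(- \frac{2 i \sqrt{71}}{497}\right) + \frac{49}{3120} = - \frac{3736 i \sqrt{71}}{497} + \frac{49}{3120} = \frac{49}{3120} - \frac{3736 i \sqrt{71}}{497}$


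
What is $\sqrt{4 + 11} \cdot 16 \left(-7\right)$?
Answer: $- 112 \sqrt{15} \approx -433.77$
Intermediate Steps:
$\sqrt{4 + 11} \cdot 16 \left(-7\right) = \sqrt{15} \cdot 16 \left(-7\right) = 16 \sqrt{15} \left(-7\right) = - 112 \sqrt{15}$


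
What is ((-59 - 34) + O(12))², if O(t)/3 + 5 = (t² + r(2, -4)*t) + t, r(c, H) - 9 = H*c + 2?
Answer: 219024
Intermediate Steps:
r(c, H) = 11 + H*c (r(c, H) = 9 + (H*c + 2) = 9 + (2 + H*c) = 11 + H*c)
O(t) = -15 + 3*t² + 12*t (O(t) = -15 + 3*((t² + (11 - 4*2)*t) + t) = -15 + 3*((t² + (11 - 8)*t) + t) = -15 + 3*((t² + 3*t) + t) = -15 + 3*(t² + 4*t) = -15 + (3*t² + 12*t) = -15 + 3*t² + 12*t)
((-59 - 34) + O(12))² = ((-59 - 34) + (-15 + 3*12² + 12*12))² = (-93 + (-15 + 3*144 + 144))² = (-93 + (-15 + 432 + 144))² = (-93 + 561)² = 468² = 219024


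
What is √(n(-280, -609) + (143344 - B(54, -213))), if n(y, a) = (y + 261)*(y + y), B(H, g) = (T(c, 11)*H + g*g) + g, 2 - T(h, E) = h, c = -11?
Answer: 3*√12014 ≈ 328.83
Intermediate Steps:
T(h, E) = 2 - h
B(H, g) = g + g² + 13*H (B(H, g) = ((2 - 1*(-11))*H + g*g) + g = ((2 + 11)*H + g²) + g = (13*H + g²) + g = (g² + 13*H) + g = g + g² + 13*H)
n(y, a) = 2*y*(261 + y) (n(y, a) = (261 + y)*(2*y) = 2*y*(261 + y))
√(n(-280, -609) + (143344 - B(54, -213))) = √(2*(-280)*(261 - 280) + (143344 - (-213 + (-213)² + 13*54))) = √(2*(-280)*(-19) + (143344 - (-213 + 45369 + 702))) = √(10640 + (143344 - 1*45858)) = √(10640 + (143344 - 45858)) = √(10640 + 97486) = √108126 = 3*√12014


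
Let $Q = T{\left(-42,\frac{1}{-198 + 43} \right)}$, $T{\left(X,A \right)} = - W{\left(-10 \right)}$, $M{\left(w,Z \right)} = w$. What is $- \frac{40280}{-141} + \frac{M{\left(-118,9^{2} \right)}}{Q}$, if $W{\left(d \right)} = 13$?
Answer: $\frac{540278}{1833} \approx 294.75$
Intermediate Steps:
$T{\left(X,A \right)} = -13$ ($T{\left(X,A \right)} = \left(-1\right) 13 = -13$)
$Q = -13$
$- \frac{40280}{-141} + \frac{M{\left(-118,9^{2} \right)}}{Q} = - \frac{40280}{-141} - \frac{118}{-13} = \left(-40280\right) \left(- \frac{1}{141}\right) - - \frac{118}{13} = \frac{40280}{141} + \frac{118}{13} = \frac{540278}{1833}$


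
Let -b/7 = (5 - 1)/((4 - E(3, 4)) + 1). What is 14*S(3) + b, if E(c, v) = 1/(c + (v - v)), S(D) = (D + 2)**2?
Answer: 344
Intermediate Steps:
S(D) = (2 + D)**2
E(c, v) = 1/c (E(c, v) = 1/(c + 0) = 1/c)
b = -6 (b = -7*(5 - 1)/((4 - 1/3) + 1) = -28/((4 - 1*1/3) + 1) = -28/((4 - 1/3) + 1) = -28/(11/3 + 1) = -28/14/3 = -28*3/14 = -7*6/7 = -6)
14*S(3) + b = 14*(2 + 3)**2 - 6 = 14*5**2 - 6 = 14*25 - 6 = 350 - 6 = 344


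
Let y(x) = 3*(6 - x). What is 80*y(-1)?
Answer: 1680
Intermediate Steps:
y(x) = 18 - 3*x
80*y(-1) = 80*(18 - 3*(-1)) = 80*(18 + 3) = 80*21 = 1680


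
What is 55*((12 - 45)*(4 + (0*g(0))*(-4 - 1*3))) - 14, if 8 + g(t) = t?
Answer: -7274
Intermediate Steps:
g(t) = -8 + t
55*((12 - 45)*(4 + (0*g(0))*(-4 - 1*3))) - 14 = 55*((12 - 45)*(4 + (0*(-8 + 0))*(-4 - 1*3))) - 14 = 55*(-33*(4 + (0*(-8))*(-4 - 3))) - 14 = 55*(-33*(4 + 0*(-7))) - 14 = 55*(-33*(4 + 0)) - 14 = 55*(-33*4) - 14 = 55*(-132) - 14 = -7260 - 14 = -7274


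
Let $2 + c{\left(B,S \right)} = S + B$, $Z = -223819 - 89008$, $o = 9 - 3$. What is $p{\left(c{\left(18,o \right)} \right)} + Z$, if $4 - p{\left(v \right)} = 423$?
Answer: $-313246$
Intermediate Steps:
$o = 6$ ($o = 9 - 3 = 6$)
$Z = -312827$ ($Z = -223819 - 89008 = -312827$)
$c{\left(B,S \right)} = -2 + B + S$ ($c{\left(B,S \right)} = -2 + \left(S + B\right) = -2 + \left(B + S\right) = -2 + B + S$)
$p{\left(v \right)} = -419$ ($p{\left(v \right)} = 4 - 423 = -419$)
$p{\left(c{\left(18,o \right)} \right)} + Z = -419 - 312827 = -313246$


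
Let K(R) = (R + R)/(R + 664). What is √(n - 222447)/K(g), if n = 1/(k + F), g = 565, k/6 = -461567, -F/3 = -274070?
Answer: 1229*I*√1351418698734/2785224 ≈ 512.96*I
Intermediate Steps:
F = 822210 (F = -3*(-274070) = 822210)
k = -2769402 (k = 6*(-461567) = -2769402)
K(R) = 2*R/(664 + R) (K(R) = (2*R)/(664 + R) = 2*R/(664 + R))
n = -1/1947192 (n = 1/(-2769402 + 822210) = 1/(-1947192) = -1/1947192 ≈ -5.1356e-7)
√(n - 222447)/K(g) = √(-1/1947192 - 222447)/((2*565/(664 + 565))) = √(-433147018825/1947192)/((2*565/1229)) = (5*I*√1351418698734/12324)/((2*565*(1/1229))) = (5*I*√1351418698734/12324)/(1130/1229) = (5*I*√1351418698734/12324)*(1229/1130) = 1229*I*√1351418698734/2785224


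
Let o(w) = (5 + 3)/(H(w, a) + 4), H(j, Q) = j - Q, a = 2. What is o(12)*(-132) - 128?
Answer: -1424/7 ≈ -203.43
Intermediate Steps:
o(w) = 8/(2 + w) (o(w) = (5 + 3)/((w - 1*2) + 4) = 8/((w - 2) + 4) = 8/((-2 + w) + 4) = 8/(2 + w))
o(12)*(-132) - 128 = (8/(2 + 12))*(-132) - 128 = (8/14)*(-132) - 128 = (8*(1/14))*(-132) - 128 = (4/7)*(-132) - 128 = -528/7 - 128 = -1424/7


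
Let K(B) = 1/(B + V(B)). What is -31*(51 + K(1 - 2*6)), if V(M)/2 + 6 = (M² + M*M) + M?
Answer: -694090/439 ≈ -1581.1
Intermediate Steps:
V(M) = -12 + 2*M + 4*M² (V(M) = -12 + 2*((M² + M*M) + M) = -12 + 2*((M² + M²) + M) = -12 + 2*(2*M² + M) = -12 + 2*(M + 2*M²) = -12 + (2*M + 4*M²) = -12 + 2*M + 4*M²)
K(B) = 1/(-12 + 3*B + 4*B²) (K(B) = 1/(B + (-12 + 2*B + 4*B²)) = 1/(-12 + 3*B + 4*B²))
-31*(51 + K(1 - 2*6)) = -31*(51 + 1/(-12 + 3*(1 - 2*6) + 4*(1 - 2*6)²)) = -31*(51 + 1/(-12 + 3*(1 - 12) + 4*(1 - 12)²)) = -31*(51 + 1/(-12 + 3*(-11) + 4*(-11)²)) = -31*(51 + 1/(-12 - 33 + 4*121)) = -31*(51 + 1/(-12 - 33 + 484)) = -31*(51 + 1/439) = -31*22390/439 = -694090/439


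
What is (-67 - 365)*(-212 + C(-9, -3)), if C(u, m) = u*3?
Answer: 103248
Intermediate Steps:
C(u, m) = 3*u
(-67 - 365)*(-212 + C(-9, -3)) = (-67 - 365)*(-212 + 3*(-9)) = -432*(-212 - 27) = -432*(-239) = 103248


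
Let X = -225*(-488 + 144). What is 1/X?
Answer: 1/77400 ≈ 1.2920e-5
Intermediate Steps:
X = 77400 (X = -225*(-344) = 77400)
1/X = 1/77400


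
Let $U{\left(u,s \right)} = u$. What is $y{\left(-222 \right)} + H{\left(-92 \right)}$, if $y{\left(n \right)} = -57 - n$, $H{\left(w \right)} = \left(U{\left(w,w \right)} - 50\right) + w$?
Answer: $-69$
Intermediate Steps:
$H{\left(w \right)} = -50 + 2 w$ ($H{\left(w \right)} = \left(w - 50\right) + w = \left(-50 + w\right) + w = -50 + 2 w$)
$y{\left(-222 \right)} + H{\left(-92 \right)} = \left(-57 - -222\right) + \left(-50 + 2 \left(-92\right)\right) = \left(-57 + 222\right) - 234 = 165 - 234 = -69$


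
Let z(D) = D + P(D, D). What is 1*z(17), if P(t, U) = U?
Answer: 34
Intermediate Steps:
z(D) = 2*D (z(D) = D + D = 2*D)
1*z(17) = 1*(2*17) = 1*34 = 34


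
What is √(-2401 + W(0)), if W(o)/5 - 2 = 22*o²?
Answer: I*√2391 ≈ 48.898*I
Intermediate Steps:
W(o) = 10 + 110*o² (W(o) = 10 + 5*(22*o²) = 10 + 110*o²)
√(-2401 + W(0)) = √(-2401 + (10 + 110*0²)) = √(-2401 + (10 + 110*0)) = √(-2401 + (10 + 0)) = √(-2401 + 10) = √(-2391) = I*√2391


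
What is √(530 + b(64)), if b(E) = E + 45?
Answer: 3*√71 ≈ 25.278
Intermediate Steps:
b(E) = 45 + E
√(530 + b(64)) = √(530 + (45 + 64)) = √(530 + 109) = √639 = 3*√71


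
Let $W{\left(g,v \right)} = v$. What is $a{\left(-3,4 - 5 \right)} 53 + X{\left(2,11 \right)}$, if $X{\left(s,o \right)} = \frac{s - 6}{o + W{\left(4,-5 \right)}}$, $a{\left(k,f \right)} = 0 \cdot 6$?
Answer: $- \frac{2}{3} \approx -0.66667$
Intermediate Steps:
$a{\left(k,f \right)} = 0$
$X{\left(s,o \right)} = \frac{-6 + s}{-5 + o}$ ($X{\left(s,o \right)} = \frac{s - 6}{o - 5} = \frac{-6 + s}{-5 + o}$)
$a{\left(-3,4 - 5 \right)} 53 + X{\left(2,11 \right)} = 0 \cdot 53 + \frac{-6 + 2}{-5 + 11} = 0 + \frac{1}{6} \left(-4\right) = 0 - \frac{2}{3} = - \frac{2}{3}$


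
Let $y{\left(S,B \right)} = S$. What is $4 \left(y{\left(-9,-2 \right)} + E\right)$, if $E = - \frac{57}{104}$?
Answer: $- \frac{993}{26} \approx -38.192$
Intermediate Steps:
$E = - \frac{57}{104}$ ($E = \left(-57\right) \frac{1}{104} = - \frac{57}{104} \approx -0.54808$)
$4 \left(y{\left(-9,-2 \right)} + E\right) = 4 \left(-9 - \frac{57}{104}\right) = 4 \left(- \frac{993}{104}\right) = - \frac{993}{26}$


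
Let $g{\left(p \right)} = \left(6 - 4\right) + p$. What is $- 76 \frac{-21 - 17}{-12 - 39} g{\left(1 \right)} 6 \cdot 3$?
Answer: $- \frac{51984}{17} \approx -3057.9$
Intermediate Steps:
$g{\left(p \right)} = 2 + p$
$- 76 \frac{-21 - 17}{-12 - 39} g{\left(1 \right)} 6 \cdot 3 = - 76 \frac{-21 - 17}{-12 - 39} \left(2 + 1\right) 6 \cdot 3 = - 76 \left(- \frac{38}{-51}\right) 3 \cdot 6 \cdot 3 = - 76 \left(\left(-38\right) \left(- \frac{1}{51}\right)\right) 18 \cdot 3 = \left(-76\right) \frac{38}{51} \cdot 54 = \left(- \frac{2888}{51}\right) 54 = - \frac{51984}{17}$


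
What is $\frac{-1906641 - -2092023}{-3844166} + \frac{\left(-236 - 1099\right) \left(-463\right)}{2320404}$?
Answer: $\frac{324322848517}{1486669693844} \approx 0.21815$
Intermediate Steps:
$\frac{-1906641 - -2092023}{-3844166} + \frac{\left(-236 - 1099\right) \left(-463\right)}{2320404} = \left(-1906641 + 2092023\right) \left(- \frac{1}{3844166}\right) + \left(-1335\right) \left(-463\right) \frac{1}{2320404} = 185382 \left(- \frac{1}{3844166}\right) + 618105 \cdot \frac{1}{2320404} = - \frac{92691}{1922083} + \frac{206035}{773468} = \frac{324322848517}{1486669693844}$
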